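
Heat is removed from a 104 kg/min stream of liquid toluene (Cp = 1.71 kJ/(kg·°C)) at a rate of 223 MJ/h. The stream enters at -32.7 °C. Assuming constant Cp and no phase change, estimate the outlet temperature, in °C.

Q = 223 MJ/h = 3716.7 kJ/min
ΔT = Q/(ṁ·Cp) = 3716.7/(104×1.71) = 20.899 K
T_out = -32.7 − 20.899 = -53.599 °C

T_out = -53.6 °C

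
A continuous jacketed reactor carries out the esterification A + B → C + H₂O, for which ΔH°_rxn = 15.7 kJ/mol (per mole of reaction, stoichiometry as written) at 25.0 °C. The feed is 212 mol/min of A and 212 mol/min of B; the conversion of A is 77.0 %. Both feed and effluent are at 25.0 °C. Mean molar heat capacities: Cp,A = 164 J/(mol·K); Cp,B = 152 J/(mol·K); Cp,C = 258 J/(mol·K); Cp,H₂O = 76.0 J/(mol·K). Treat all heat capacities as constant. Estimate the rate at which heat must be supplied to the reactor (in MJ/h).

Extent of reaction ξ = 0.770 × 212 = 163.24 mol/min
Reaction term: ξ·ΔH°_rxn = 163.24 × 15.7 = 2562.9 kJ/min
Q = ΔH = 2562.9 kJ/min = 42.714 kW
Heat supplied = 153.77 MJ/h

Q_in = 154 MJ/h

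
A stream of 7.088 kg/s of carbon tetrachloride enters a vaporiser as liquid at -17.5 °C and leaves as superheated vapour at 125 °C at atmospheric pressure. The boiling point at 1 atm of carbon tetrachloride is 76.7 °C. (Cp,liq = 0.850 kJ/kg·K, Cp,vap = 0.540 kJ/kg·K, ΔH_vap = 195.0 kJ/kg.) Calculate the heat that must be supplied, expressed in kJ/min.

Q = 128000 kJ/min

liquid -17.5→76.7 °C: 80.07 kJ/kg
vaporisation at 76.7 °C: 195 kJ/kg
vapour 76.7→125 °C: 26.082 kJ/kg
Δh = 80.07 + 195 + 26.082 = 301.15 kJ/kg
Q = ṁ·Δh = 7.088 kg/s × 301.15 kJ/kg = 2134.6 kJ/s
|Q| = 2134.6 kW = 128070 kJ/min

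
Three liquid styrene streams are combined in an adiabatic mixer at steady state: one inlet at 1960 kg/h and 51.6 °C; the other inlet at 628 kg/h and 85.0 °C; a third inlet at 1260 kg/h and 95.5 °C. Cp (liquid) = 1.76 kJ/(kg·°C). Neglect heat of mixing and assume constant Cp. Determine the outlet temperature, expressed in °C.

Adiabatic, steady state ⇒ Σ ṁᵢCp,ᵢ(T_out − Tᵢ) = 0
T_out = Σ ṁᵢCp,ᵢTᵢ / Σ ṁᵢCp,ᵢ
      = 483730 / 6772.5 = 71.426 °C

T_out = 71.4 °C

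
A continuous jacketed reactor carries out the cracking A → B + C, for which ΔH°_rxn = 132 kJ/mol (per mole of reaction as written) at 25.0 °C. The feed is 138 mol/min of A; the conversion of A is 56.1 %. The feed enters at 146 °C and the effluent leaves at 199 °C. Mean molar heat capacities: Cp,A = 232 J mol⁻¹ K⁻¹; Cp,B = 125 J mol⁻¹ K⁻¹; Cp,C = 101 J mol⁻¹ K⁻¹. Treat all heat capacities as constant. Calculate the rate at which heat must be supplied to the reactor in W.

Extent of reaction ξ = 0.561 × 138 = 77.418 mol/min
Reaction term: ξ·ΔH°_rxn = 77.418 × 132 = 10219 kJ/min
Sensible, feed 146→25 °C: -3873.9 kJ/min
Outlet flows (mol/min): A 60.582, B 77.418, C 77.418
Sensible, products 25→199 °C: 5490 kJ/min
Q = ΔH = 11835 kJ/min = 197.25 kW
Heat supplied = 197250 W

Q_in = 197000 W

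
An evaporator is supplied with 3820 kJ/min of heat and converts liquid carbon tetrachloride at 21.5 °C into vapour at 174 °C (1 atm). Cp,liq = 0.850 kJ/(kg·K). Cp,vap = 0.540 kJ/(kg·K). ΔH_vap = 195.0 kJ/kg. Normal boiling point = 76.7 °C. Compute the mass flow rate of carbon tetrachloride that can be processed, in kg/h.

Δh = 0.850×(76.7−21.5) + 195.0 + 0.540×(174−76.7) = 294.46 kJ/kg
Q = 3820 kJ/min = 63.667 kJ/s = 229200 kJ/h
ṁ = Q/Δh = 229200 / 294.46 = 778.37 kg/h

ṁ = 778 kg/h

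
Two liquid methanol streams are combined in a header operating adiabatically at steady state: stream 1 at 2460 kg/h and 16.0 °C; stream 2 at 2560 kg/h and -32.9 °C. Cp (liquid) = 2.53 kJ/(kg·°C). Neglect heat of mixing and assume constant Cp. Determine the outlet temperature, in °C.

T_out = -8.94 °C

Adiabatic, steady state ⇒ Σ ṁᵢCp,ᵢ(T_out − Tᵢ) = 0
Σ ṁᵢCp,ᵢTᵢ = 2460×2.53×16.0 + 2560×2.53×-32.9 = -113510
Σ ṁᵢCp,ᵢ = 2460×2.53 + 2560×2.53 = 12701
T_out = -113510 / 12701 = -8.9371 °C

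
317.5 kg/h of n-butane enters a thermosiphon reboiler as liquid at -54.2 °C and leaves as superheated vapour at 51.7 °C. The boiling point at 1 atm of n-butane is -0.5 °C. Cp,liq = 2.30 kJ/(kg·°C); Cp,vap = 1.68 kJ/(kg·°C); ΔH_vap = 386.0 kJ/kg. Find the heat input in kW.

liquid -54.2→-0.5 °C: 123.51 kJ/kg
vaporisation at -0.5 °C: 386 kJ/kg
vapour -0.5→51.7 °C: 87.696 kJ/kg
Δh = 123.51 + 386 + 87.696 = 597.21 kJ/kg
Q = ṁ·Δh = 317.5 kg/h × 597.21 kJ/kg = 189610 kJ/h
|Q| = 52.67 kW

Q = 52.7 kW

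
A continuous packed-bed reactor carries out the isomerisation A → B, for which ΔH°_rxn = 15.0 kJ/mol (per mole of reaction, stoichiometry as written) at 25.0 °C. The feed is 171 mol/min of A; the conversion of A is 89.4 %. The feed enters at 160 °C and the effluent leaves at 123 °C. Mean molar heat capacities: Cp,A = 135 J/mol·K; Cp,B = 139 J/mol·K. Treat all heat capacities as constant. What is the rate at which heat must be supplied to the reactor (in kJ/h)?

Q_in = 89900 kJ/h

Extent of reaction ξ = 0.894 × 171 = 152.87 mol/min
Reaction term: ξ·ΔH°_rxn = 152.87 × 15.0 = 2293.1 kJ/min
Sensible, feed 160→25 °C: -3116.5 kJ/min
Outlet flows (mol/min): A 18.126, B 152.87
Sensible, products 25→123 °C: 2322.3 kJ/min
Q = ΔH = 1498.9 kJ/min = 24.982 kW
Heat supplied = 89933 kJ/h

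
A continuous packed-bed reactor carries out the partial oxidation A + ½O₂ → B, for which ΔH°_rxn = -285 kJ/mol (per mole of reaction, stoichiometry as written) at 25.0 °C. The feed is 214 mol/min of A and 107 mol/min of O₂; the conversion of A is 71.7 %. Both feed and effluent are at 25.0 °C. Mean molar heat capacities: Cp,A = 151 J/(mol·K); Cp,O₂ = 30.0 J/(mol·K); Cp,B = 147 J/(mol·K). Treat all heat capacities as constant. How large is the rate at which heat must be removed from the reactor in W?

Extent of reaction ξ = 0.717 × 214 = 153.44 mol/min
Reaction term: ξ·ΔH°_rxn = 153.44 × -285 = -43730 kJ/min
Q = ΔH = -43730 kJ/min = -728.83 kW
Heat removed = 728830 W

Q_out = 729000 W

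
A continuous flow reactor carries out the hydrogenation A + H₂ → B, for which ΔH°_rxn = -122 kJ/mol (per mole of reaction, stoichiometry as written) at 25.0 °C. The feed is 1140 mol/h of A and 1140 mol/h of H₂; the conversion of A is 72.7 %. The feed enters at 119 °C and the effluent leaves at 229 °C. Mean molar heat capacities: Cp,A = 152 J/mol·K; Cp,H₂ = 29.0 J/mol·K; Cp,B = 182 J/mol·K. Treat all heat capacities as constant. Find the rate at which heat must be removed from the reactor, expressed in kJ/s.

Q_out = 21.7 kJ/s

Extent of reaction ξ = 0.727 × 1140 = 828.78 mol/h
Reaction term: ξ·ΔH°_rxn = 828.78 × -122 = -101110 kJ/h
Sensible, feed 119→25 °C: -19396 kJ/h
Outlet flows (mol/h): A 311.22, H₂ 311.22, B 828.78
Sensible, products 25→229 °C: 42262 kJ/h
Q = ΔH = -78245 kJ/h = -21.735 kW
Heat removed = 21.735 kJ/s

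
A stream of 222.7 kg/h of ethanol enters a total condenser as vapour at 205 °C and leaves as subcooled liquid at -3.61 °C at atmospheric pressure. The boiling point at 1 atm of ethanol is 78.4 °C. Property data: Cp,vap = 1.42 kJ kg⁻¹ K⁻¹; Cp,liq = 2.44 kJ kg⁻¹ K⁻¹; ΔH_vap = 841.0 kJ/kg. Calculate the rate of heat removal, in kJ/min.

Q_c = 4530 kJ/min

vapour 205→78.4 °C: -179.77 kJ/kg
condensation at 78.4 °C: -841 kJ/kg
liquid 78.4→-3.61 °C: -200.1 kJ/kg
Δh = -179.77 + -841 + -200.1 = -1220.9 kJ/kg
Q = ṁ·Δh = 222.7 kg/h × -1220.9 kJ/kg = -271890 kJ/h
|Q| = 75.525 kW = 4531.5 kJ/min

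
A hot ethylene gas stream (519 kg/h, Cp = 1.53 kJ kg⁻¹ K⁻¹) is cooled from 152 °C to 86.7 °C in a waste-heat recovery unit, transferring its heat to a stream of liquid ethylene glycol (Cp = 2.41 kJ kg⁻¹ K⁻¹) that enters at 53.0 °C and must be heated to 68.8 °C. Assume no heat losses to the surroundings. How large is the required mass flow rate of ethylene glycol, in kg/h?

ṁ_c = 1360 kg/h

Heat released by hot stream: Q = 519 × 1.53 × (152 − 86.7) = 51853 kJ/h
Energy balance on cold side (adiabatic exchanger): Q = ṁ_c·Cp_c·(T_c,out − T_c,in)
ṁ_c = 51853 / [2.41 × (68.8 − 53.0)] = 1361.8 kg/h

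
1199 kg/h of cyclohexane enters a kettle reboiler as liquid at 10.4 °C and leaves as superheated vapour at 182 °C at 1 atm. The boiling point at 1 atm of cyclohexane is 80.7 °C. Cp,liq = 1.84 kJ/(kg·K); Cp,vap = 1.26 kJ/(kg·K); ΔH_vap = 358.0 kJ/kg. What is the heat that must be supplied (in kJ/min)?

liquid 10.4→80.7 °C: 129.35 kJ/kg
vaporisation at 80.7 °C: 358 kJ/kg
vapour 80.7→182 °C: 127.64 kJ/kg
Δh = 129.35 + 358 + 127.64 = 614.99 kJ/kg
Q = ṁ·Δh = 1199 kg/h × 614.99 kJ/kg = 737370 kJ/h
|Q| = 204.83 kW = 12290 kJ/min

Q = 12300 kJ/min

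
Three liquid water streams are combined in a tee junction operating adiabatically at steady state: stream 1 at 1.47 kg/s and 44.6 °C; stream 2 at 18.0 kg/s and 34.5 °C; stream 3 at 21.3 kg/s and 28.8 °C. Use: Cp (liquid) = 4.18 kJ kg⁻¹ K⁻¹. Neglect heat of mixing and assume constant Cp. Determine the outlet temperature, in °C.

T_out = 31.9 °C

No heat crosses the boundary, so H_out = H_in.
T_out = Σ ṁᵢCp,ᵢTᵢ / Σ ṁᵢCp,ᵢ
      = 5434 / 170.42 = 31.886 °C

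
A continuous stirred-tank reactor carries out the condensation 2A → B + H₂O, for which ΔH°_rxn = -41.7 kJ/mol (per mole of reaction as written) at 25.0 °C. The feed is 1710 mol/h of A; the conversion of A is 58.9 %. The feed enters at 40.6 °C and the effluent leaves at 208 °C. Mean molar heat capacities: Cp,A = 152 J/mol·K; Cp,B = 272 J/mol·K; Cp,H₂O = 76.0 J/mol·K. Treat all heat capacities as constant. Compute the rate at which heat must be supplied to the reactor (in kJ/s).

Q_in = 7.38 kJ/s

Extent of reaction ξ = 0.589 × 1710 / 2 = 503.59 mol/h
Reaction term: ξ·ΔH°_rxn = 503.59 × -41.7 = -21000 kJ/h
Sensible, feed 40.6→25 °C: -4054.8 kJ/h
Outlet flows (mol/h): A 702.81, B 503.59, H₂O 503.59
Sensible, products 25→208 °C: 51620 kJ/h
Q = ΔH = 26566 kJ/h = 7.3793 kW
Heat supplied = 7.3793 kJ/s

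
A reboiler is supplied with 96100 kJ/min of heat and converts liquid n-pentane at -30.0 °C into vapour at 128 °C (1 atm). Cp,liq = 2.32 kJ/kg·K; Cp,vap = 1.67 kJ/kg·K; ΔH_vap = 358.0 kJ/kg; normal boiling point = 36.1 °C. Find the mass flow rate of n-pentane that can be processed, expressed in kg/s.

ṁ = 2.41 kg/s

Δh = 2.32×(36.1−-30.0) + 358.0 + 1.67×(128−36.1) = 664.83 kJ/kg
Q = 96100 kJ/min = 1601.7 kJ/s = 1601.7 kJ/s
ṁ = Q/Δh = 1601.7 / 664.83 = 2.4092 kg/s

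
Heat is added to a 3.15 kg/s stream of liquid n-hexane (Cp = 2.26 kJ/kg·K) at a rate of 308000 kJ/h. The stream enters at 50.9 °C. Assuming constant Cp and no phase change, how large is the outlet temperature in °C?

Q = 308000 kJ/h = 85.556 kJ/s
ΔT = Q/(ṁ·Cp) = 85.556/(3.15×2.26) = 12.018 K
T_out = 50.9 + 12.018 = 62.918 °C

T_out = 62.9 °C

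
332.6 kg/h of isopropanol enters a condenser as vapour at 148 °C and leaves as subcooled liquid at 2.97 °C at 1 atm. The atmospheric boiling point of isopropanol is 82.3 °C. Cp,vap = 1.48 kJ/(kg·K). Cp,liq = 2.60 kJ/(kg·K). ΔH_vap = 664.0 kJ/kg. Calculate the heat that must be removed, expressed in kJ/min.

vapour 148→82.3 °C: -97.236 kJ/kg
condensation at 82.3 °C: -664 kJ/kg
liquid 82.3→2.97 °C: -206.26 kJ/kg
Δh = -97.236 + -664 + -206.26 = -967.49 kJ/kg
Q = ṁ·Δh = 332.6 kg/h × -967.49 kJ/kg = -321790 kJ/h
|Q| = 89.386 kW = 5363.1 kJ/min

Q_c = 5360 kJ/min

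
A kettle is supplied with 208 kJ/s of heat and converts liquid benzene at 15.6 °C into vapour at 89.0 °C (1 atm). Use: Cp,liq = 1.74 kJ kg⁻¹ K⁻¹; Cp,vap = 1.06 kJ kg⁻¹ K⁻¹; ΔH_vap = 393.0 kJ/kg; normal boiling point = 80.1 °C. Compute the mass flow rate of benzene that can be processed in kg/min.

Δh = 1.74×(80.1−15.6) + 393.0 + 1.06×(89.0−80.1) = 514.66 kJ/kg
Q = 208 kJ/s = 208 kJ/s = 12480 kJ/min
ṁ = Q/Δh = 12480 / 514.66 = 24.249 kg/min

ṁ = 24.2 kg/min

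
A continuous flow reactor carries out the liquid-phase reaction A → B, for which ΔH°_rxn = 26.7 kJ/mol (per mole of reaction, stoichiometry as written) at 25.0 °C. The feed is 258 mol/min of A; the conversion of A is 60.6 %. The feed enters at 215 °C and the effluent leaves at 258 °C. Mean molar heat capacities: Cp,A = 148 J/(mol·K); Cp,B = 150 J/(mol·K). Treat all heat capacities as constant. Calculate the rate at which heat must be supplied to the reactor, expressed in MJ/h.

Extent of reaction ξ = 0.606 × 258 = 156.35 mol/min
Reaction term: ξ·ΔH°_rxn = 156.35 × 26.7 = 4174.5 kJ/min
Sensible, feed 215→25 °C: -7255 kJ/min
Outlet flows (mol/min): A 101.65, B 156.35
Sensible, products 25→258 °C: 8969.7 kJ/min
Q = ΔH = 5889.3 kJ/min = 98.154 kW
Heat supplied = 353.36 MJ/h

Q_in = 353 MJ/h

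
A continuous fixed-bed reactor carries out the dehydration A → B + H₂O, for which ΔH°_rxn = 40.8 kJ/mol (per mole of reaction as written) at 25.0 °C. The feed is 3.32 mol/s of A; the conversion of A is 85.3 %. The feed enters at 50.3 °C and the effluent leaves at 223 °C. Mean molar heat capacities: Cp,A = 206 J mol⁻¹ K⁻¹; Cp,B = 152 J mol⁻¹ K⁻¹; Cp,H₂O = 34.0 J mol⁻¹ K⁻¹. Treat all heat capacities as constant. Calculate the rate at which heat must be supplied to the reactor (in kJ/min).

Extent of reaction ξ = 0.853 × 3.32 = 2.832 mol/s
Reaction term: ξ·ΔH°_rxn = 2.832 × 40.8 = 115.54 kJ/s
Sensible, feed 50.3→25 °C: -17.303 kJ/s
Outlet flows (mol/s): A 0.48804, B 2.832, H₂O 2.832
Sensible, products 25→223 °C: 124.2 kJ/s
Q = ΔH = 222.44 kJ/s = 222.44 kW
Heat supplied = 13347 kJ/min

Q_in = 13300 kJ/min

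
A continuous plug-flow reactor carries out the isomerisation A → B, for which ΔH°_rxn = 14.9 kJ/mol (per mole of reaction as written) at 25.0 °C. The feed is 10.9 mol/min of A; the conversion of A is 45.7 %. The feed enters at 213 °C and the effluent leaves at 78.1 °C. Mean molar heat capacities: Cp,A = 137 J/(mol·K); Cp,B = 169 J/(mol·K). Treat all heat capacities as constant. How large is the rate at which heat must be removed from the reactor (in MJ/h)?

Q_out = 7.13 MJ/h

Extent of reaction ξ = 0.457 × 10.9 = 4.9813 mol/min
Reaction term: ξ·ΔH°_rxn = 4.9813 × 14.9 = 74.221 kJ/min
Sensible, feed 213→25 °C: -280.74 kJ/min
Outlet flows (mol/min): A 5.9187, B 4.9813
Sensible, products 25→78.1 °C: 87.758 kJ/min
Q = ΔH = -118.76 kJ/min = -1.9793 kW
Heat removed = 7.1256 MJ/h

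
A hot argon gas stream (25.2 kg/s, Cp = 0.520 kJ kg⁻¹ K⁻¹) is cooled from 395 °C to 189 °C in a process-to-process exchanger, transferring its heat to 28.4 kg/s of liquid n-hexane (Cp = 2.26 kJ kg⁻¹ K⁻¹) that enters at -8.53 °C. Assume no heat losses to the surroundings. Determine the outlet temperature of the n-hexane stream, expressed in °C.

T_c,out = 33.5 °C

Heat released by hot stream: Q = 25.2 × 0.520 × (395 − 189) = 2699.4 kJ/s
Energy balance on cold side (adiabatic exchanger): Q = ṁ_c·Cp_c·(T_c,out − T_c,in)
T_c,out = -8.53 + 2699.4/(28.4 × 2.26) = 33.528 °C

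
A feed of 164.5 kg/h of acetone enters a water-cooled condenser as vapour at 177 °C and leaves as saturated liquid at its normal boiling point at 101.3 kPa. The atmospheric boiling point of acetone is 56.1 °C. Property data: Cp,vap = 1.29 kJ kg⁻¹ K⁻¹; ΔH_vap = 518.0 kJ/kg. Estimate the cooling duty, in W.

vapour 177→56.1 °C: -155.96 kJ/kg
condensation at 56.1 °C: -518 kJ/kg
Δh = -155.96 + -518 = -673.96 kJ/kg
Q = ṁ·Δh = 164.5 kg/h × -673.96 kJ/kg = -110870 kJ/h
|Q| = 30.796 kW = 30796 W

Q_c = 30800 W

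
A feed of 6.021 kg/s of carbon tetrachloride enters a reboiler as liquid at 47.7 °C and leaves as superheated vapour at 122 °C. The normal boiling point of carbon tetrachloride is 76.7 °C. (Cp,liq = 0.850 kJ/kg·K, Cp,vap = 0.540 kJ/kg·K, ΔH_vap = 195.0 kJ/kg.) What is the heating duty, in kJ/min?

Q = 88200 kJ/min

liquid 47.7→76.7 °C: 24.65 kJ/kg
vaporisation at 76.7 °C: 195 kJ/kg
vapour 76.7→122 °C: 24.462 kJ/kg
Δh = 24.65 + 195 + 24.462 = 244.11 kJ/kg
Q = ṁ·Δh = 6.021 kg/s × 244.11 kJ/kg = 1469.8 kJ/s
|Q| = 1469.8 kW = 88188 kJ/min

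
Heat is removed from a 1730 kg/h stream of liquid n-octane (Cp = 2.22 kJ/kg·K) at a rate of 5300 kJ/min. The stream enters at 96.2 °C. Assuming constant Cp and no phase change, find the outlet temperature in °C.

Q = 5300 kJ/min = 318000 kJ/h
ΔT = Q/(ṁ·Cp) = 318000/(1730×2.22) = 82.8 K
T_out = 96.2 − 82.8 = 13.4 °C

T_out = 13.4 °C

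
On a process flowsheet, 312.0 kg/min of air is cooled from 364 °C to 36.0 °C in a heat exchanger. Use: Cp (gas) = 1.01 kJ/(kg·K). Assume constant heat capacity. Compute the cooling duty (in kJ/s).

Q = ṁ·Cp·ΔT = 312.0 × 1.01 × (36.0 − 364) = -103360 kJ/min
Converting: 103360 / 60 s = 1722.7 kW

Q_c = 1720 kJ/s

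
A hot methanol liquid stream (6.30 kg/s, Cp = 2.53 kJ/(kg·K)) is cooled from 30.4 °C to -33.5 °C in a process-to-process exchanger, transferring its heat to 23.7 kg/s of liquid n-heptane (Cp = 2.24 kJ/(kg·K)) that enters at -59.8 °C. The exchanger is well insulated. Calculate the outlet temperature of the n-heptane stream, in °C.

Heat released by hot stream: Q = 6.30 × 2.53 × (30.4 − -33.5) = 1018.5 kJ/s
Energy balance on cold side (adiabatic exchanger): Q = ṁ_c·Cp_c·(T_c,out − T_c,in)
T_c,out = -59.8 + 1018.5/(23.7 × 2.24) = -40.615 °C

T_c,out = -40.6 °C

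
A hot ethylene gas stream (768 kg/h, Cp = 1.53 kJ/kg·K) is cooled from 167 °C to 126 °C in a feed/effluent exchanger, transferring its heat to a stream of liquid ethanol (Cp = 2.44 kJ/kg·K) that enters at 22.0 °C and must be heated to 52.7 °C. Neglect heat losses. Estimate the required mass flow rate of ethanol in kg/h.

Heat released by hot stream: Q = 768 × 1.53 × (167 − 126) = 48177 kJ/h
Energy balance on cold side (adiabatic exchanger): Q = ṁ_c·Cp_c·(T_c,out − T_c,in)
ṁ_c = 48177 / [2.44 × (52.7 − 22.0)] = 643.14 kg/h

ṁ_c = 643 kg/h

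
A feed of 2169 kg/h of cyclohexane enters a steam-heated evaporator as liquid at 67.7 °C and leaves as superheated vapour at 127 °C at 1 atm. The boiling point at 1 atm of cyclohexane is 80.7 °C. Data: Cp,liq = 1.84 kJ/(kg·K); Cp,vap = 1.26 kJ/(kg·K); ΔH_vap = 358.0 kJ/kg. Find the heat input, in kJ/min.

liquid 67.7→80.7 °C: 23.92 kJ/kg
vaporisation at 80.7 °C: 358 kJ/kg
vapour 80.7→127 °C: 58.338 kJ/kg
Δh = 23.92 + 358 + 58.338 = 440.26 kJ/kg
Q = ṁ·Δh = 2169 kg/h × 440.26 kJ/kg = 954920 kJ/h
|Q| = 265.26 kW = 15915 kJ/min

Q = 15900 kJ/min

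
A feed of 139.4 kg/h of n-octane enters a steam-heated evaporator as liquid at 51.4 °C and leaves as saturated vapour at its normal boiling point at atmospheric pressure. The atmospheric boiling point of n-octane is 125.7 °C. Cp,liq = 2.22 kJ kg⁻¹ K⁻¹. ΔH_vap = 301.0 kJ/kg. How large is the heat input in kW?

liquid 51.4→125.7 °C: 164.95 kJ/kg
vaporisation at 125.7 °C: 301 kJ/kg
Δh = 164.95 + 301 = 465.95 kJ/kg
Q = ṁ·Δh = 139.4 kg/h × 465.95 kJ/kg = 64953 kJ/h
|Q| = 18.042 kW

Q = 18.0 kW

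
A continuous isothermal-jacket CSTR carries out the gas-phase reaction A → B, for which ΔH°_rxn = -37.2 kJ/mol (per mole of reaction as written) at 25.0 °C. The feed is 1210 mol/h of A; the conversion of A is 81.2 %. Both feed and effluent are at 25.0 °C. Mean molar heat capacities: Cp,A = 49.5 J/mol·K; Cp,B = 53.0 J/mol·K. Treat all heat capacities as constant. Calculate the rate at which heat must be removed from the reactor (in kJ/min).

Q_out = 609 kJ/min

Extent of reaction ξ = 0.812 × 1210 = 982.52 mol/h
Reaction term: ξ·ΔH°_rxn = 982.52 × -37.2 = -36550 kJ/h
Q = ΔH = -36550 kJ/h = -10.153 kW
Heat removed = 609.16 kJ/min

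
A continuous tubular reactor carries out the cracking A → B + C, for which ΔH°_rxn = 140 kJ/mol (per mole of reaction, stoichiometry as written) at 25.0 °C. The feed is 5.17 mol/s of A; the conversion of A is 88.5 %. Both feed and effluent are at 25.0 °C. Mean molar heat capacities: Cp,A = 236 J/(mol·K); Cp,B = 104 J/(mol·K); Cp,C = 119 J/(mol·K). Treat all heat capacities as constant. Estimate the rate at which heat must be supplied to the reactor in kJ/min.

Q_in = 38400 kJ/min

Extent of reaction ξ = 0.885 × 5.17 = 4.5755 mol/s
Reaction term: ξ·ΔH°_rxn = 4.5755 × 140 = 640.56 kJ/s
Q = ΔH = 640.56 kJ/s = 640.56 kW
Heat supplied = 38434 kJ/min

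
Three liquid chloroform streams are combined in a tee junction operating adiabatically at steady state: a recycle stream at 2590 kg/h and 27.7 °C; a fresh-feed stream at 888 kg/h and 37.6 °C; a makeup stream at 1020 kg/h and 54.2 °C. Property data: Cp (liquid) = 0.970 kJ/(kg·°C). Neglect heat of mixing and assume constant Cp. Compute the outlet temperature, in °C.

No heat crosses the boundary, so H_out = H_in.
T_out = Σ ṁᵢCp,ᵢTᵢ / Σ ṁᵢCp,ᵢ
      = 155600 / 4363.1 = 35.664 °C

T_out = 35.7 °C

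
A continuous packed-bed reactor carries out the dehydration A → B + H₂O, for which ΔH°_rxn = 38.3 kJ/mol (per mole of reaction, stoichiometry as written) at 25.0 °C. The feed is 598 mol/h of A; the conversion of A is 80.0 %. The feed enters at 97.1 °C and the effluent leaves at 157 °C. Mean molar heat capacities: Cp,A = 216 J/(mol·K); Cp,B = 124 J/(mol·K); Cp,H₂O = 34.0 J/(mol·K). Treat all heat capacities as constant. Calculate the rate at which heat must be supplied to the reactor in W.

Extent of reaction ξ = 0.800 × 598 = 478.4 mol/h
Reaction term: ξ·ΔH°_rxn = 478.4 × 38.3 = 18323 kJ/h
Sensible, feed 97.1→25 °C: -9313 kJ/h
Outlet flows (mol/h): A 119.6, B 478.4, H₂O 478.4
Sensible, products 25→157 °C: 13388 kJ/h
Q = ΔH = 22397 kJ/h = 6.2215 kW
Heat supplied = 6221.5 W

Q_in = 6220 W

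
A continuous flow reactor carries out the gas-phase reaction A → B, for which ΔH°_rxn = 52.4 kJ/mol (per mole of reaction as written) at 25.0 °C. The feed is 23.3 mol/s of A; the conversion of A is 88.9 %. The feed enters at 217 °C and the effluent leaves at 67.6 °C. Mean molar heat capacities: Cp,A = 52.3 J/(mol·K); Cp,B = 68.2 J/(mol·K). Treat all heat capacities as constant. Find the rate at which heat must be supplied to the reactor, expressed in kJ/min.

Q_in = 55000 kJ/min

Extent of reaction ξ = 0.889 × 23.3 = 20.714 mol/s
Reaction term: ξ·ΔH°_rxn = 20.714 × 52.4 = 1085.4 kJ/s
Sensible, feed 217→25 °C: -233.97 kJ/s
Outlet flows (mol/s): A 2.5863, B 20.714
Sensible, products 25→67.6 °C: 65.942 kJ/s
Q = ΔH = 917.37 kJ/s = 917.37 kW
Heat supplied = 55042 kJ/min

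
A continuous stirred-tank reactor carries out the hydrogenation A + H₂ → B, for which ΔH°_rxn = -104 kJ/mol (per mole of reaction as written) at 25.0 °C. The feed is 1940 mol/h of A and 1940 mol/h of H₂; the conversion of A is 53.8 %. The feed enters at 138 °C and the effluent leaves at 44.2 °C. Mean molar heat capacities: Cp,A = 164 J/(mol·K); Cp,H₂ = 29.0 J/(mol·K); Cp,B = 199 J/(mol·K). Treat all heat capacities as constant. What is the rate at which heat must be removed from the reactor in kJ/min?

Extent of reaction ξ = 0.538 × 1940 = 1043.7 mol/h
Reaction term: ξ·ΔH°_rxn = 1043.7 × -104 = -108550 kJ/h
Sensible, feed 138→25 °C: -42309 kJ/h
Outlet flows (mol/h): A 896.28, H₂ 896.28, B 1043.7
Sensible, products 25→44.2 °C: 7309.1 kJ/h
Q = ΔH = -143550 kJ/h = -39.874 kW
Heat removed = 2392.5 kJ/min

Q_out = 2390 kJ/min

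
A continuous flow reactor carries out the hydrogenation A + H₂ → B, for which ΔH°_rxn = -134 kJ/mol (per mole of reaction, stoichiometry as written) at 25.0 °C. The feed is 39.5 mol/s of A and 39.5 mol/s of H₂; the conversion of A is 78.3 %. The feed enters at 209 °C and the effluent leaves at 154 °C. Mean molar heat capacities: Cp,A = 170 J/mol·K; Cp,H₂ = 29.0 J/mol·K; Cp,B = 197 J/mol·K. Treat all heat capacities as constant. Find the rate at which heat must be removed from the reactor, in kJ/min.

Q_out = 275000 kJ/min

Extent of reaction ξ = 0.783 × 39.5 = 30.928 mol/s
Reaction term: ξ·ΔH°_rxn = 30.928 × -134 = -4144.4 kJ/s
Sensible, feed 209→25 °C: -1446.3 kJ/s
Outlet flows (mol/s): A 8.5715, H₂ 8.5715, B 30.928
Sensible, products 25→154 °C: 1006 kJ/s
Q = ΔH = -4584.7 kJ/s = -4584.7 kW
Heat removed = 275080 kJ/min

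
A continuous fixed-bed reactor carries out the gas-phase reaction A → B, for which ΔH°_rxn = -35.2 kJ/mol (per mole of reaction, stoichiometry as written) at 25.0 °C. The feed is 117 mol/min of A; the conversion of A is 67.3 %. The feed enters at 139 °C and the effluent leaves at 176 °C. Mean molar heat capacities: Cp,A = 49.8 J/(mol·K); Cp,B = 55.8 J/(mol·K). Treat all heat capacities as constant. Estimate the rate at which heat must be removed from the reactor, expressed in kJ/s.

Q_out = 41.4 kJ/s

Extent of reaction ξ = 0.673 × 117 = 78.741 mol/min
Reaction term: ξ·ΔH°_rxn = 78.741 × -35.2 = -2771.7 kJ/min
Sensible, feed 139→25 °C: -664.23 kJ/min
Outlet flows (mol/min): A 38.259, B 78.741
Sensible, products 25→176 °C: 951.16 kJ/min
Q = ΔH = -2484.8 kJ/min = -41.413 kW
Heat removed = 41.413 kJ/s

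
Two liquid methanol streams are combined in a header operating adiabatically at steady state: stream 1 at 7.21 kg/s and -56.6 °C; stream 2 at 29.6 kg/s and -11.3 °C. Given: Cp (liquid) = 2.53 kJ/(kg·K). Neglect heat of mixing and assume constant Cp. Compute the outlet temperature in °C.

T_out = -20.2 °C

Energy balance with Q = 0: Σ ṁᵢCp,ᵢ(T_out − Tᵢ) = 0
T_out = Σ ṁᵢCp,ᵢTᵢ / Σ ṁᵢCp,ᵢ
      = -1878.7 / 93.129 = -20.173 °C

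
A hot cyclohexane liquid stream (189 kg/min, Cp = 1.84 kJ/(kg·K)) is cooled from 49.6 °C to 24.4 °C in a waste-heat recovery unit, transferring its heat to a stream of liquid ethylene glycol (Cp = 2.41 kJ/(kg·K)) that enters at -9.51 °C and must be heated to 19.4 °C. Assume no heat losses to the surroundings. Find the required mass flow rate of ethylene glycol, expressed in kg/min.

ṁ_c = 126 kg/min

Heat released by hot stream: Q = 189 × 1.84 × (49.6 − 24.4) = 8763.6 kJ/min
Energy balance on cold side (adiabatic exchanger): Q = ṁ_c·Cp_c·(T_c,out − T_c,in)
ṁ_c = 8763.6 / [2.41 × (19.4 − -9.51)] = 125.78 kg/min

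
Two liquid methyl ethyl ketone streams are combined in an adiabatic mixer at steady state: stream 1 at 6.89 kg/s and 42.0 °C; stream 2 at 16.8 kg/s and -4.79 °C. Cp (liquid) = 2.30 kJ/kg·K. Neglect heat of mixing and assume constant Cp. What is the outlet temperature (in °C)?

Energy balance with Q = 0: Σ ṁᵢCp,ᵢ(T_out − Tᵢ) = 0
Σ ṁᵢCp,ᵢTᵢ = 6.89×2.30×42.0 + 16.8×2.30×-4.79 = 480.49
Σ ṁᵢCp,ᵢ = 6.89×2.30 + 16.8×2.30 = 54.487
T_out = 480.49 / 54.487 = 8.8184 °C

T_out = 8.82 °C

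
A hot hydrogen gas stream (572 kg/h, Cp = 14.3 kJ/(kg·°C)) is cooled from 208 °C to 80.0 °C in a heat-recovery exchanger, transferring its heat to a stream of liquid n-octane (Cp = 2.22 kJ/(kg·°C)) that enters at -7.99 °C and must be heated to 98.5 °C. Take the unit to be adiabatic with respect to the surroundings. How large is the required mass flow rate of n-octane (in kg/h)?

ṁ_c = 4430 kg/h

Heat released by hot stream: Q = 572 × 14.3 × (208 − 80.0) = 1.047e+06 kJ/h
Energy balance on cold side (adiabatic exchanger): Q = ṁ_c·Cp_c·(T_c,out − T_c,in)
ṁ_c = 1.047e+06 / [2.22 × (98.5 − -7.99)] = 4428.7 kg/h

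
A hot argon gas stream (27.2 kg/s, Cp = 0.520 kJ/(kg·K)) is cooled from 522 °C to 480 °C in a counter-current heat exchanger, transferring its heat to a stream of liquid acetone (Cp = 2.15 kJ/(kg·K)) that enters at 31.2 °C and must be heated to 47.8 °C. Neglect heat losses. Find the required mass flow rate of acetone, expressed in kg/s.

Heat released by hot stream: Q = 27.2 × 0.520 × (522 − 480) = 594.05 kJ/s
Energy balance on cold side (adiabatic exchanger): Q = ṁ_c·Cp_c·(T_c,out − T_c,in)
ṁ_c = 594.05 / [2.15 × (47.8 − 31.2)] = 16.645 kg/s

ṁ_c = 16.6 kg/s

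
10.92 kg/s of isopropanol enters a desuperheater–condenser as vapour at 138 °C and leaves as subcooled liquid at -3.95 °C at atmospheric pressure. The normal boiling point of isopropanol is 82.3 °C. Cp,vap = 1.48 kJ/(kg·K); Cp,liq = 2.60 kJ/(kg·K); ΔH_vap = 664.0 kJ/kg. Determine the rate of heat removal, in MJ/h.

vapour 138→82.3 °C: -82.436 kJ/kg
condensation at 82.3 °C: -664 kJ/kg
liquid 82.3→-3.95 °C: -224.25 kJ/kg
Δh = -82.436 + -664 + -224.25 = -970.69 kJ/kg
Q = ṁ·Δh = 10.92 kg/s × -970.69 kJ/kg = -10600 kJ/s
|Q| = 10600 kW = 38160 MJ/h

Q_c = 38200 MJ/h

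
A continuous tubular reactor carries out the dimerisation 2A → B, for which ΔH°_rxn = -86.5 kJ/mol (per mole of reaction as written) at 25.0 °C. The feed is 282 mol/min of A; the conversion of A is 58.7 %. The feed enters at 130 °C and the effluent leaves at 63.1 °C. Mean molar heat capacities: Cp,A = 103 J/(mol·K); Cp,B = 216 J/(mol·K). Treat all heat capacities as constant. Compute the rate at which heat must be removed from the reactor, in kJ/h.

Extent of reaction ξ = 0.587 × 282 / 2 = 82.767 mol/min
Reaction term: ξ·ΔH°_rxn = 82.767 × -86.5 = -7159.3 kJ/min
Sensible, feed 130→25 °C: -3049.8 kJ/min
Outlet flows (mol/min): A 116.47, B 82.767
Sensible, products 25→63.1 °C: 1138.2 kJ/min
Q = ΔH = -9071 kJ/min = -151.18 kW
Heat removed = 544260 kJ/h

Q_out = 544000 kJ/h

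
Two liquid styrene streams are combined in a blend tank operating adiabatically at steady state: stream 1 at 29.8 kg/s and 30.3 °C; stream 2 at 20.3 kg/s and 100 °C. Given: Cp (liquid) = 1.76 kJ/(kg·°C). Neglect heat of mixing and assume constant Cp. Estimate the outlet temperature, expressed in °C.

T_out = 58.5 °C

No heat crosses the boundary, so H_out = H_in.
T_out = Σ ṁᵢCp,ᵢTᵢ / Σ ṁᵢCp,ᵢ
      = 5162 / 88.176 = 58.542 °C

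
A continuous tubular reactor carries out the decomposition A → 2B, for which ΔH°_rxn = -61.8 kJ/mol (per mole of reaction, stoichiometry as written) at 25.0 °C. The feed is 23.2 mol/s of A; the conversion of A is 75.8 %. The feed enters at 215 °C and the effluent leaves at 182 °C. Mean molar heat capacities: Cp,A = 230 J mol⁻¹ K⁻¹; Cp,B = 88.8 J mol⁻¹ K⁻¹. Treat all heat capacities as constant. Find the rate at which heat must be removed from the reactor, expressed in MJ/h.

Q_out = 5070 MJ/h

Extent of reaction ξ = 0.758 × 23.2 = 17.586 mol/s
Reaction term: ξ·ΔH°_rxn = 17.586 × -61.8 = -1086.8 kJ/s
Sensible, feed 215→25 °C: -1013.8 kJ/s
Outlet flows (mol/s): A 5.6144, B 35.171
Sensible, products 25→182 °C: 693.08 kJ/s
Q = ΔH = -1407.6 kJ/s = -1407.6 kW
Heat removed = 5067.2 MJ/h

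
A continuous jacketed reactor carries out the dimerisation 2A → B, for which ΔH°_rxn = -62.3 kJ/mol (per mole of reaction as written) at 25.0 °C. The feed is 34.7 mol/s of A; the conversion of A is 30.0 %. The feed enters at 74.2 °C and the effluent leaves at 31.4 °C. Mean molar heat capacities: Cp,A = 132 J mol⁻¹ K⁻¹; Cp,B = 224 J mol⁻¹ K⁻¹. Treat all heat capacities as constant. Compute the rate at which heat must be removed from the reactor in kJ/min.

Extent of reaction ξ = 0.300 × 34.7 / 2 = 5.205 mol/s
Reaction term: ξ·ΔH°_rxn = 5.205 × -62.3 = -324.27 kJ/s
Sensible, feed 74.2→25 °C: -225.36 kJ/s
Outlet flows (mol/s): A 24.29, B 5.205
Sensible, products 25→31.4 °C: 27.982 kJ/s
Q = ΔH = -521.65 kJ/s = -521.65 kW
Heat removed = 31299 kJ/min

Q_out = 31300 kJ/min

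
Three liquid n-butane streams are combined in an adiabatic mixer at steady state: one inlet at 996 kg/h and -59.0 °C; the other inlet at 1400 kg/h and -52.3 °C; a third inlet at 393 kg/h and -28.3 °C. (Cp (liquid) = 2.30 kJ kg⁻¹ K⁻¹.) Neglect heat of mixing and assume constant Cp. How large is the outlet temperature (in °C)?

T_out = -51.3 °C

Energy balance with Q = 0: Σ ṁᵢCp,ᵢ(T_out − Tᵢ) = 0
Σ ṁᵢCp,ᵢTᵢ = 996×2.30×-59.0 + 1400×2.30×-52.3 + 393×2.30×-28.3 = -329140
Σ ṁᵢCp,ᵢ = 996×2.30 + 1400×2.30 + 393×2.30 = 6414.7
T_out = -329140 / 6414.7 = -51.311 °C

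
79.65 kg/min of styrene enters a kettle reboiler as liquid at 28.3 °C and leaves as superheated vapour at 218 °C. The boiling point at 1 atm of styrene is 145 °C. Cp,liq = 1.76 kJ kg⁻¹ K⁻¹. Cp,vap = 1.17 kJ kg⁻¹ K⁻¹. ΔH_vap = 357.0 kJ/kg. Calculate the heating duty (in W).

liquid 28.3→145 °C: 205.39 kJ/kg
vaporisation at 145 °C: 357 kJ/kg
vapour 145→218 °C: 85.41 kJ/kg
Δh = 205.39 + 357 + 85.41 = 647.8 kJ/kg
Q = ṁ·Δh = 79.65 kg/min × 647.8 kJ/kg = 51597 kJ/min
|Q| = 859.96 kW = 859960 W

Q = 860000 W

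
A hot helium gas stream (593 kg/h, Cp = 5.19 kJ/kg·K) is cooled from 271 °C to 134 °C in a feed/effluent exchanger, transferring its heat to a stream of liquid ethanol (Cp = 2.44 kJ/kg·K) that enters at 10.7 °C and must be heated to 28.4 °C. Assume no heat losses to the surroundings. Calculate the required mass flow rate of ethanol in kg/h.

Heat released by hot stream: Q = 593 × 5.19 × (271 − 134) = 421640 kJ/h
Energy balance on cold side (adiabatic exchanger): Q = ṁ_c·Cp_c·(T_c,out − T_c,in)
ṁ_c = 421640 / [2.44 × (28.4 − 10.7)] = 9762.9 kg/h

ṁ_c = 9760 kg/h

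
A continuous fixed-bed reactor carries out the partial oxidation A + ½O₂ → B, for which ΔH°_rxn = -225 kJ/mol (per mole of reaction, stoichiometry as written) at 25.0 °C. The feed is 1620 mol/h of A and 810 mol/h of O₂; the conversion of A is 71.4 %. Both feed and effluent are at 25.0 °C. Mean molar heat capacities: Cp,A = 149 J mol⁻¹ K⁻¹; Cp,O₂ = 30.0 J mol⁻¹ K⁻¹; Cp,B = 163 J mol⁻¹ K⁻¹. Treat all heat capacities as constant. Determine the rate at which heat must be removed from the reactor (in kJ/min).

Extent of reaction ξ = 0.714 × 1620 = 1156.7 mol/h
Reaction term: ξ·ΔH°_rxn = 1156.7 × -225 = -260250 kJ/h
Q = ΔH = -260250 kJ/h = -72.292 kW
Heat removed = 4337.5 kJ/min

Q_out = 4340 kJ/min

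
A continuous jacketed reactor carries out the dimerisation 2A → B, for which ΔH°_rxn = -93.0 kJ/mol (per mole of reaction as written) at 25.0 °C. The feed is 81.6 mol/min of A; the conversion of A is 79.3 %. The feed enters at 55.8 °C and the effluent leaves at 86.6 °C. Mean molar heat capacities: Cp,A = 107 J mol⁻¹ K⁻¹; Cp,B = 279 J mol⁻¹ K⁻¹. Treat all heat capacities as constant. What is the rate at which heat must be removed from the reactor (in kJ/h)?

Extent of reaction ξ = 0.793 × 81.6 / 2 = 32.354 mol/min
Reaction term: ξ·ΔH°_rxn = 32.354 × -93.0 = -3009 kJ/min
Sensible, feed 55.8→25 °C: -268.92 kJ/min
Outlet flows (mol/min): A 16.891, B 32.354
Sensible, products 25→86.6 °C: 667.39 kJ/min
Q = ΔH = -2610.5 kJ/min = -43.508 kW
Heat removed = 156630 kJ/h

Q_out = 157000 kJ/h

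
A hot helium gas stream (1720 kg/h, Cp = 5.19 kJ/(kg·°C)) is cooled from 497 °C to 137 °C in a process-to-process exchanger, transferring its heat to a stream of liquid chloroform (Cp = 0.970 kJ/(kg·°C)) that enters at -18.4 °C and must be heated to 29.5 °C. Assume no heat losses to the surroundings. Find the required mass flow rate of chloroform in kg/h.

Heat released by hot stream: Q = 1720 × 5.19 × (497 − 137) = 3.2136e+06 kJ/h
Energy balance on cold side (adiabatic exchanger): Q = ṁ_c·Cp_c·(T_c,out − T_c,in)
ṁ_c = 3.2136e+06 / [0.970 × (29.5 − -18.4)] = 69166 kg/h

ṁ_c = 69200 kg/h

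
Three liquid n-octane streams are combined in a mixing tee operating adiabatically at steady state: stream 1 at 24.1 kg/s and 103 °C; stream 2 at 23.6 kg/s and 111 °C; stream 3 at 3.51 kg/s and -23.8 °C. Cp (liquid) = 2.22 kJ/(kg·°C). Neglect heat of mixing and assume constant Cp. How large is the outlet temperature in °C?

T_out = 98.0 °C

No heat crosses the boundary, so H_out = H_in.
Σ ṁᵢCp,ᵢTᵢ = 24.1×2.22×103 + 23.6×2.22×111 + 3.51×2.22×-23.8 = 11141
Σ ṁᵢCp,ᵢ = 24.1×2.22 + 23.6×2.22 + 3.51×2.22 = 113.69
T_out = 11141 / 113.69 = 97.996 °C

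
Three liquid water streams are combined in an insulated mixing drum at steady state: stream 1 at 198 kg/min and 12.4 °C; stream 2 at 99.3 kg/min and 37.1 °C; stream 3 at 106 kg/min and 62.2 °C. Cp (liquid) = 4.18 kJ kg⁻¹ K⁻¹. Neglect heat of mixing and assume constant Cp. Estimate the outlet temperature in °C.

No heat crosses the boundary, so H_out = H_in.
T_out = Σ ṁᵢCp,ᵢTᵢ / Σ ṁᵢCp,ᵢ
      = 53222 / 1685.8 = 31.571 °C

T_out = 31.6 °C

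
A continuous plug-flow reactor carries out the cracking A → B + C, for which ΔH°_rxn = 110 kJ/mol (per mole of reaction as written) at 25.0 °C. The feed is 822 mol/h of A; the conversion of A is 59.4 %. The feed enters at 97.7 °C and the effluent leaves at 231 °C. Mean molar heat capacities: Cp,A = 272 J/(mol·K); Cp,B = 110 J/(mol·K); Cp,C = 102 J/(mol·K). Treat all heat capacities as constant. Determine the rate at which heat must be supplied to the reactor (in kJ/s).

Extent of reaction ξ = 0.594 × 822 = 488.27 mol/h
Reaction term: ξ·ΔH°_rxn = 488.27 × 110 = 53709 kJ/h
Sensible, feed 97.7→25 °C: -16255 kJ/h
Outlet flows (mol/h): A 333.73, B 488.27, C 488.27
Sensible, products 25→231 °C: 40023 kJ/h
Q = ΔH = 77478 kJ/h = 21.522 kW
Heat supplied = 21.522 kJ/s

Q_in = 21.5 kJ/s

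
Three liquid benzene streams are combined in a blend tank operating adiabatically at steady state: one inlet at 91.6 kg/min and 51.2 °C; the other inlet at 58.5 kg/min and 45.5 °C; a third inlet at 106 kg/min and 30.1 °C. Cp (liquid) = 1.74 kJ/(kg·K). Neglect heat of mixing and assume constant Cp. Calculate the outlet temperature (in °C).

T_out = 41.2 °C

Energy balance with Q = 0: Σ ṁᵢCp,ᵢ(T_out − Tᵢ) = 0
T_out = Σ ṁᵢCp,ᵢTᵢ / Σ ṁᵢCp,ᵢ
      = 18344 / 445.61 = 41.165 °C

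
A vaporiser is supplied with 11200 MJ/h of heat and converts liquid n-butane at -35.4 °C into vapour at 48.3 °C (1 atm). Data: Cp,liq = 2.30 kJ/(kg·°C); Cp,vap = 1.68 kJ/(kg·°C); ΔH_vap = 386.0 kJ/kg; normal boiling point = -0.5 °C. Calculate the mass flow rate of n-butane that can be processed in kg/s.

ṁ = 5.67 kg/s

Δh = 2.30×(-0.5−-35.4) + 386.0 + 1.68×(48.3−-0.5) = 548.25 kJ/kg
Q = 11200 MJ/h = 3111.1 kJ/s = 3111.1 kJ/s
ṁ = Q/Δh = 3111.1 / 548.25 = 5.6746 kg/s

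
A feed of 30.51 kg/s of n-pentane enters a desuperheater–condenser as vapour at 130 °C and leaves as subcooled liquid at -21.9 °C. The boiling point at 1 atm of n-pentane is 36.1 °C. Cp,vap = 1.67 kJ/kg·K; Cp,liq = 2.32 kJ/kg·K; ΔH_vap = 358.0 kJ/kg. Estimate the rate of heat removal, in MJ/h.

Q_c = 71300 MJ/h

vapour 130→36.1 °C: -156.81 kJ/kg
condensation at 36.1 °C: -358 kJ/kg
liquid 36.1→-21.9 °C: -134.56 kJ/kg
Δh = -156.81 + -358 + -134.56 = -649.37 kJ/kg
Q = ṁ·Δh = 30.51 kg/s × -649.37 kJ/kg = -19812 kJ/s
|Q| = 19812 kW = 71325 MJ/h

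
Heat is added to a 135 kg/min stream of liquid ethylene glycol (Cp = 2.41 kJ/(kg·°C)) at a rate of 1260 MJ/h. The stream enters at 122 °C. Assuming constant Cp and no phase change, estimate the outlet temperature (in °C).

Q = 1260 MJ/h = 21000 kJ/min
ΔT = Q/(ṁ·Cp) = 21000/(135×2.41) = 64.546 K
T_out = 122 + 64.546 = 186.55 °C

T_out = 187 °C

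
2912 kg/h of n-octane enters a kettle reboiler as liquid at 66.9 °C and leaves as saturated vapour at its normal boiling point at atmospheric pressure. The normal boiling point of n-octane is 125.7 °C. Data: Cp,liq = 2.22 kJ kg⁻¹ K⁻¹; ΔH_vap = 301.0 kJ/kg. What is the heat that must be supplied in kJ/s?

liquid 66.9→125.7 °C: 130.54 kJ/kg
vaporisation at 125.7 °C: 301 kJ/kg
Δh = 130.54 + 301 = 431.54 kJ/kg
Q = ṁ·Δh = 2912 kg/h × 431.54 kJ/kg = 1.2566e+06 kJ/h
|Q| = 349.06 kW

Q = 349 kJ/s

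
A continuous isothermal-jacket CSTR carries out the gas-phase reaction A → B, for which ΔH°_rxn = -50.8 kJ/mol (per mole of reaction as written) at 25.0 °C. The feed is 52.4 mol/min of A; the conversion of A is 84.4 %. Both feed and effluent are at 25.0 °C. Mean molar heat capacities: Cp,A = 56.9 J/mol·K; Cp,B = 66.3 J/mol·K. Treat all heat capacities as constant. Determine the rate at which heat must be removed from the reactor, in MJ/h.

Q_out = 135 MJ/h

Extent of reaction ξ = 0.844 × 52.4 = 44.226 mol/min
Reaction term: ξ·ΔH°_rxn = 44.226 × -50.8 = -2246.7 kJ/min
Q = ΔH = -2246.7 kJ/min = -37.444 kW
Heat removed = 134.8 MJ/h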